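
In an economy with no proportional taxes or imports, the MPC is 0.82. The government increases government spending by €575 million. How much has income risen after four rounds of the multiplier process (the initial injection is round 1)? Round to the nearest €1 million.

Round 1 adds ΔG = €575 million; each later round is MPC = 0.82 times the previous.
After 4 rounds: 575 + 471.5 + 386.63 + 317.0366 = ΔG·(1 − c^4)/(1 − c) = 575 × (1 − 0.45212176)/0.18 ≈ €1,750 million.

€1,750 million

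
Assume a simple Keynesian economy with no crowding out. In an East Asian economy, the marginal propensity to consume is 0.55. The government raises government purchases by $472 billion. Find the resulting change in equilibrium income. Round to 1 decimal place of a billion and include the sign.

Spending multiplier = 1/(1 − MPC) = 1/(1 − 0.55) = 1/0.45 ≈ 2.222.
ΔY = k × ΔG = (+$472 billion) / 0.45 ≈ +$1,048.9 billion.

+$1,048.9 billion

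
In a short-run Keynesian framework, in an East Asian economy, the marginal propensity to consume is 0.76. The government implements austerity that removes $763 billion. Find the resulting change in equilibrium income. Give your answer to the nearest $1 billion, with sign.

Spending multiplier = 1/(1 − MPC) = 1/(1 − 0.76) = 1/0.24 ≈ 4.167.
ΔY = k × ΔG = (−$763 billion) / 0.24 ≈ −$3,179 billion.

−$3,179 billion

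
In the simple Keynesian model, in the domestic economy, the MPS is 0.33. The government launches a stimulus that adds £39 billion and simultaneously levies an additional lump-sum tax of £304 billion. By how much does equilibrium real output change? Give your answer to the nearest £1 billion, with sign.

−£499 billion

MPC = 1 − MPS = 1 − 0.33 = 0.67.
Expenditure multiplier = 1/(1 − MPC) = 1/(1 − 0.67) = 1/0.33 ≈ 3.03.
ΔG contributes k·ΔG = (+£39 billion) / 0.33 ≈ +£118.2 billion.
ΔT of +£304 billion changes first-round spending by −c·ΔT = −£203.68 billion, contributing k·(−c·ΔT) = (−£203.68 billion) / 0.33 ≈ −£617.2 billion.
Net ΔY = k(ΔG − c·ΔT) = (−£164.68 billion) / 0.33 ≈ −£499 billion.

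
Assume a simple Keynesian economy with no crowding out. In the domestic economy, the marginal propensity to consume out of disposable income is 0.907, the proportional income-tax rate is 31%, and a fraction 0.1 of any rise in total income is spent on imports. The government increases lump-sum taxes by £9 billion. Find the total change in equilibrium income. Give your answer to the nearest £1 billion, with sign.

A lump-sum tax change of +£9 billion shifts disposable income by −£9 billion; first-round consumption changes by −c × ΔT = −0.907 × (+£9 billion) = −£8.163 billion.
Expenditure multiplier = 1/(1 − c(1−t) + m) = 1/(1 − 0.907×0.69 + 0.1) = 1/0.47417 ≈ 2.109.
The tax multiplier is −c × k ≈ −1.913, so ΔY = k × (−c·ΔT) = (−£8.163 billion) / 0.47417 ≈ −£17 billion.

−£17 billion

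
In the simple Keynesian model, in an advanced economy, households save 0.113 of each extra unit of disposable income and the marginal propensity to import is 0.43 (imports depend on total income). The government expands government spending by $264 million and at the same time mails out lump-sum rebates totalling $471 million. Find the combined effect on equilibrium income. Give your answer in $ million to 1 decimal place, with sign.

+$1,255.6 million

MPC = 1 − MPS = 1 − 0.113 = 0.887.
Expenditure multiplier = 1/(1 − c + m) = 1/(1 − 0.887 + 0.43) = 1/0.543 ≈ 1.842.
ΔG contributes k·ΔG = (+$264 million) / 0.543 ≈ +$486.2 million.
ΔT of −$471 million changes first-round spending by −c·ΔT = +$417.777 million, contributing k·(−c·ΔT) = (+$417.777 million) / 0.543 ≈ +$769.4 million.
Net ΔY = k(ΔG − c·ΔT) = (+$681.777 million) / 0.543 ≈ +$1,255.6 million.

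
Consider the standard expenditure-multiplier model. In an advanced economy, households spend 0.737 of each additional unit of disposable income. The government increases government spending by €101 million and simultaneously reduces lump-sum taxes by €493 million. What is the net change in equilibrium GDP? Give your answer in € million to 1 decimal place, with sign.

+€1,765.6 million

Expenditure multiplier = 1/(1 − MPC) = 1/(1 − 0.737) = 1/0.263 ≈ 3.802.
ΔG contributes k·ΔG = (+€101 million) / 0.263 ≈ +€384 million.
ΔT of −€493 million changes first-round spending by −c·ΔT = +€363.341 million, contributing k·(−c·ΔT) = (+€363.341 million) / 0.263 ≈ +€1,381.5 million.
Net ΔY = k(ΔG − c·ΔT) = (+€464.341 million) / 0.263 ≈ +€1,765.6 million.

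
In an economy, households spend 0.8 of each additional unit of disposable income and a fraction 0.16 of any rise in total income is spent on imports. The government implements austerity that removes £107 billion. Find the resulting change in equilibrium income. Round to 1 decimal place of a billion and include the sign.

−£297.2 billion

Expenditure multiplier = 1/(1 − c + m) = 1/(1 − 0.8 + 0.16) = 1/0.36 ≈ 2.778.
ΔY = k × ΔG = (−£107 billion) / 0.36 ≈ −£297.2 billion.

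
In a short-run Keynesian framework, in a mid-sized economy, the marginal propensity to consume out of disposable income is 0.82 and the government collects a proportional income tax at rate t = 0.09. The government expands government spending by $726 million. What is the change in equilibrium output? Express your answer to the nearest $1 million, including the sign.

Expenditure multiplier = 1/(1 − c(1−t)) = 1/(1 − 0.82×0.91) = 1/0.2538 ≈ 3.94.
ΔY = k × ΔG = (+$726 million) / 0.2538 ≈ +$2,861 million.

+$2,861 million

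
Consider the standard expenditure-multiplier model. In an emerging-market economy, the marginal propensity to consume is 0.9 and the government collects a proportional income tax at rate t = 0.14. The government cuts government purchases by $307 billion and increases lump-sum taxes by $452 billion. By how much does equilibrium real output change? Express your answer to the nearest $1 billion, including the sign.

−$3,158 billion

Expenditure multiplier = 1/(1 − c(1−t)) = 1/(1 − 0.9×0.86) = 1/0.226 ≈ 4.425.
ΔG contributes k·ΔG = (−$307 billion) / 0.226 ≈ −$1,358.4 billion.
ΔT of +$452 billion changes first-round spending by −c·ΔT = −$406.8 billion, contributing k·(−c·ΔT) = (−$406.8 billion) / 0.226 = −$1,800 billion.
Net ΔY = k(ΔG − c·ΔT) = (−$713.8 billion) / 0.226 ≈ −$3,158 billion.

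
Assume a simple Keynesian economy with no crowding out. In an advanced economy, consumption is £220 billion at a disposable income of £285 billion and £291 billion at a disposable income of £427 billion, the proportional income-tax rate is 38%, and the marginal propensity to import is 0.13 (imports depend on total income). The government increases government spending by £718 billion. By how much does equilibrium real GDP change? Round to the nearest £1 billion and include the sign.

+£876 billion

MPC = ΔC/ΔYd = (291 − 220)/(427 − 285) = 71/142 = 0.5.
Expenditure multiplier = 1/(1 − c(1−t) + m) = 1/(1 − 0.5×0.62 + 0.13) = 1/0.82 ≈ 1.22.
ΔY = k × ΔG = (+£718 billion) / 0.82 ≈ +£876 billion.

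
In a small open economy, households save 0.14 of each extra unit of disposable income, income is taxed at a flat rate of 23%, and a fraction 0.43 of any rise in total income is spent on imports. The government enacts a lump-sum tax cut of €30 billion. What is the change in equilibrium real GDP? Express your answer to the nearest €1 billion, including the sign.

MPC = 1 − MPS = 1 − 0.14 = 0.86.
A lump-sum tax change of −€30 billion shifts disposable income by +€30 billion; first-round consumption changes by −c × ΔT = −0.86 × (−€30 billion) = +€25.8 billion.
Expenditure multiplier = 1/(1 − c(1−t) + m) = 1/(1 − 0.86×0.77 + 0.43) = 1/0.7678 ≈ 1.302.
The tax multiplier is −c × k ≈ −1.12, so ΔY = k × (−c·ΔT) = (+€25.8 billion) / 0.7678 ≈ +€34 billion.

+€34 billion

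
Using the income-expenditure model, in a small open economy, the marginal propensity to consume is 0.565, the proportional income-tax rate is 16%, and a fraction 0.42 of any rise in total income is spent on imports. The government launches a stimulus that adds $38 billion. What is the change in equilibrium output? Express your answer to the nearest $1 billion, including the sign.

Expenditure multiplier = 1/(1 − c(1−t) + m) = 1/(1 − 0.565×0.84 + 0.42) = 1/0.9454 ≈ 1.058.
ΔY = k × ΔG = (+$38 billion) / 0.9454 ≈ +$40 billion.

+$40 billion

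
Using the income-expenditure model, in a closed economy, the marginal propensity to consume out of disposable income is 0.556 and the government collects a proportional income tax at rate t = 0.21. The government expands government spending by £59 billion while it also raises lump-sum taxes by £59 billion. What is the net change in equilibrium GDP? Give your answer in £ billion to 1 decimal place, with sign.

Expenditure multiplier = 1/(1 − c(1−t)) = 1/(1 − 0.556×0.79) = 1/0.56076 ≈ 1.783.
ΔG contributes k·ΔG = (+£59 billion) / 0.56076 ≈ +£105.2 billion.
ΔT of +£59 billion changes first-round spending by −c·ΔT = −£32.804 billion, contributing k·(−c·ΔT) = (−£32.804 billion) / 0.56076 ≈ −£58.5 billion.
Net ΔY = k(ΔG − c·ΔT) = (+£26.196 billion) / 0.56076 ≈ +£46.7 billion.

+£46.7 billion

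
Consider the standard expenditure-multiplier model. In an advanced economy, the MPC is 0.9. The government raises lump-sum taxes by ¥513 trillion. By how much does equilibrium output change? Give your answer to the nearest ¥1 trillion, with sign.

A lump-sum tax change of +¥513 trillion shifts disposable income by −¥513 trillion; first-round consumption changes by −c × ΔT = −0.9 × (+¥513 trillion) = −¥461.7 trillion.
Expenditure multiplier = 1/(1 − MPC) = 1/(1 − 0.9) = 1/0.1 = 10.
The tax multiplier is −c × k = −9, so ΔY = k × (−c·ΔT) = (−¥461.7 trillion) / 0.1 = −¥4,617 trillion.

−¥4,617 trillion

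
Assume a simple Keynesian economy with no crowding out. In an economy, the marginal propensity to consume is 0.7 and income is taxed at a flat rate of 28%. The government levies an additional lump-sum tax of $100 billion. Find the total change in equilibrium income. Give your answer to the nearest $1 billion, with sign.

−$141 billion

A lump-sum tax change of +$100 billion shifts disposable income by −$100 billion; first-round consumption changes by −c × ΔT = −0.7 × (+$100 billion) = −$70 billion.
Expenditure multiplier = 1/(1 − c(1−t)) = 1/(1 − 0.7×0.72) = 1/0.496 ≈ 2.016.
The tax multiplier is −c × k ≈ −1.411, so ΔY = k × (−c·ΔT) = (−$70 billion) / 0.496 ≈ −$141 billion.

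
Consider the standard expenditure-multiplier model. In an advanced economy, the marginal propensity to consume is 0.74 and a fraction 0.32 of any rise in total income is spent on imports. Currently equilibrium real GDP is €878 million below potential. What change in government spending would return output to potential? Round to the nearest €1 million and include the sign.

+€509 million

Spending multiplier = 1/(1 − c + m) = 1/(1 − 0.74 + 0.32) = 1/0.58 ≈ 1.724.
Need ΔY = +€878 million, so ΔG = ΔY/k = (+€878 million) × 0.58 ≈ +€509 million.
The government should increase government spending by €509 million.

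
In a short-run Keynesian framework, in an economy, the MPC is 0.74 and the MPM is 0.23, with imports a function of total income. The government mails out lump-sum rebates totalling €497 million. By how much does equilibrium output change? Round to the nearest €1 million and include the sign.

+€751 million

A lump-sum tax change of −€497 million shifts disposable income by +€497 million; first-round consumption changes by −c × ΔT = −0.74 × (−€497 million) = +€367.78 million.
Expenditure multiplier = 1/(1 − c + m) = 1/(1 − 0.74 + 0.23) = 1/0.49 ≈ 2.041.
The tax multiplier is −c × k ≈ −1.51, so ΔY = k × (−c·ΔT) = (+€367.78 million) / 0.49 ≈ +€751 million.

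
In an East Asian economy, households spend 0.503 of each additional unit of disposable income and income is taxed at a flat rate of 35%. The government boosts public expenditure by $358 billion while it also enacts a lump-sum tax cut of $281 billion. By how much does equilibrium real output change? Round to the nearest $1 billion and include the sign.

Expenditure multiplier = 1/(1 − c(1−t)) = 1/(1 − 0.503×0.65) = 1/0.67305 ≈ 1.486.
ΔG contributes k·ΔG = (+$358 billion) / 0.67305 ≈ +$531.9 billion.
ΔT of −$281 billion changes first-round spending by −c·ΔT = +$141.343 billion, contributing k·(−c·ΔT) = (+$141.343 billion) / 0.67305 ≈ +$210 billion.
Net ΔY = k(ΔG − c·ΔT) = (+$499.343 billion) / 0.67305 ≈ +$742 billion.

+$742 billion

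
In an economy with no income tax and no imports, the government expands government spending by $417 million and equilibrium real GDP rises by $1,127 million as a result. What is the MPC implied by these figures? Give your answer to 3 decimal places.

0.630

Implied spending multiplier k = ΔY/ΔG = 1,127/417 ≈ 2.7026.
Since k = 1/(1 − MPC), MPC = 1 − 1/k = 1 − ΔG/ΔY = 1 − 417/1,127 ≈ 0.630.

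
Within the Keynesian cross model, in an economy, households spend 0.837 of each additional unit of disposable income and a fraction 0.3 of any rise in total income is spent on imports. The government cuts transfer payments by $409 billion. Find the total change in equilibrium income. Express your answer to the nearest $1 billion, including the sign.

The transfer change shifts disposable income by −$409 billion, so first-round consumption changes by c·ΔTR = 0.837 × (−$409 billion) = −$342.333 billion.
Expenditure multiplier = 1/(1 − c + m) = 1/(1 − 0.837 + 0.3) = 1/0.463 ≈ 2.16.
The transfer multiplier is c × k ≈ 1.808, so ΔY = k × (c·ΔTR) = (−$342.333 billion) / 0.463 ≈ −$739 billion.

−$739 billion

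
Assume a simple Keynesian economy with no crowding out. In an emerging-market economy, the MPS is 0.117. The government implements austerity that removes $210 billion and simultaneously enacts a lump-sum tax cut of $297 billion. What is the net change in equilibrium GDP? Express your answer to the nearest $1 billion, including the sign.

+$447 billion

MPC = 1 − MPS = 1 − 0.117 = 0.883.
Expenditure multiplier = 1/(1 − MPC) = 1/(1 − 0.883) = 1/0.117 ≈ 8.547.
ΔG contributes k·ΔG = (−$210 billion) / 0.117 ≈ −$1,794.9 billion.
ΔT of −$297 billion changes first-round spending by −c·ΔT = +$262.251 billion, contributing k·(−c·ΔT) = (+$262.251 billion) / 0.117 ≈ +$2,241.5 billion.
Net ΔY = k(ΔG − c·ΔT) = (+$52.251 billion) / 0.117 ≈ +$447 billion.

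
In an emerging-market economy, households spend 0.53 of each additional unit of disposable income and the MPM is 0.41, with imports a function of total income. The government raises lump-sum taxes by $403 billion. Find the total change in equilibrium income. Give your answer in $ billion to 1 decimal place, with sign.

A lump-sum tax change of +$403 billion shifts disposable income by −$403 billion; first-round consumption changes by −c × ΔT = −0.53 × (+$403 billion) = −$213.59 billion.
Expenditure multiplier = 1/(1 − c + m) = 1/(1 − 0.53 + 0.41) = 1/0.88 ≈ 1.136.
The tax multiplier is −c × k ≈ −0.602, so ΔY = k × (−c·ΔT) = (−$213.59 billion) / 0.88 ≈ −$242.7 billion.

−$242.7 billion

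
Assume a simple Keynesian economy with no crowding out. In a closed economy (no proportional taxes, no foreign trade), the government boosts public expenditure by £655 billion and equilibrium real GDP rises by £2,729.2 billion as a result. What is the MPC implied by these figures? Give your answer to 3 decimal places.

Implied spending multiplier k = ΔY/ΔG = 2,729.2/655 ≈ 4.1667.
Since k = 1/(1 − MPC), MPC = 1 − 1/k = 1 − ΔG/ΔY = 1 − 655/2,729.2 ≈ 0.760.

0.760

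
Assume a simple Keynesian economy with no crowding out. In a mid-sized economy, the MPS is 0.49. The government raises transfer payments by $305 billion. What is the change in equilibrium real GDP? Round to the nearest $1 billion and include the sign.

+$317 billion

MPC = 1 − MPS = 1 − 0.49 = 0.51.
The transfer change shifts disposable income by +$305 billion, so first-round consumption changes by c·ΔTR = 0.51 × (+$305 billion) = +$155.55 billion.
Expenditure multiplier = 1/(1 − MPC) = 1/(1 − 0.51) = 1/0.49 ≈ 2.041.
The transfer multiplier is c × k ≈ 1.041, so ΔY = k × (c·ΔTR) = (+$155.55 billion) / 0.49 ≈ +$317 billion.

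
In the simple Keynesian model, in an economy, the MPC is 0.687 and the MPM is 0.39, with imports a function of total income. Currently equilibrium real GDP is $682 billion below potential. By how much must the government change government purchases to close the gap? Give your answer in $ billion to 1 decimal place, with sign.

+$479.4 billion

Spending multiplier = 1/(1 − c + m) = 1/(1 − 0.687 + 0.39) = 1/0.703 ≈ 1.422.
Need ΔY = +$682 billion, so ΔG = ΔY/k = (+$682 billion) × 0.703 ≈ +$479.4 billion.
The government should increase government purchases by $479.4 billion.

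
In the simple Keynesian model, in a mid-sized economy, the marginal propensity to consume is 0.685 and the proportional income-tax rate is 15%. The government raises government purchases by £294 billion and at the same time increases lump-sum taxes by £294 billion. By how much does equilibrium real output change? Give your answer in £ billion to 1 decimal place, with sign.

Expenditure multiplier = 1/(1 − c(1−t)) = 1/(1 − 0.685×0.85) = 1/0.41775 ≈ 2.394.
ΔG contributes k·ΔG = (+£294 billion) / 0.41775 ≈ +£703.8 billion.
ΔT of +£294 billion changes first-round spending by −c·ΔT = −£201.39 billion, contributing k·(−c·ΔT) = (−£201.39 billion) / 0.41775 ≈ −£482.1 billion.
Net ΔY = k(ΔG − c·ΔT) = (+£92.61 billion) / 0.41775 ≈ +£221.7 billion.

+£221.7 billion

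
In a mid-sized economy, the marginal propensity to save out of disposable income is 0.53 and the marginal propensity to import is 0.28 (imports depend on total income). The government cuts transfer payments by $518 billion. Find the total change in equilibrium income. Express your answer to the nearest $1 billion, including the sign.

MPC = 1 − MPS = 1 − 0.53 = 0.47.
The transfer change shifts disposable income by −$518 billion, so first-round consumption changes by c·ΔTR = 0.47 × (−$518 billion) = −$243.46 billion.
Expenditure multiplier = 1/(1 − c + m) = 1/(1 − 0.47 + 0.28) = 1/0.81 ≈ 1.235.
The transfer multiplier is c × k ≈ 0.58, so ΔY = k × (c·ΔTR) = (−$243.46 billion) / 0.81 ≈ −$301 billion.

−$301 billion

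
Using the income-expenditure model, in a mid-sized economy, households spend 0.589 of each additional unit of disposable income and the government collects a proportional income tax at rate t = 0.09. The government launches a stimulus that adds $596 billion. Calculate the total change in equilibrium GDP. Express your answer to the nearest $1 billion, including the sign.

Spending multiplier = 1/(1 − c(1−t)) = 1/(1 − 0.589×0.91) = 1/0.46401 ≈ 2.155.
ΔY = k × ΔG = (+$596 billion) / 0.46401 ≈ +$1,284 billion.

+$1,284 billion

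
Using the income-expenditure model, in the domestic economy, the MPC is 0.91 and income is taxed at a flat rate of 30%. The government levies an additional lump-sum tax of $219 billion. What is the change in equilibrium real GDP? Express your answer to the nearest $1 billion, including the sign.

A lump-sum tax change of +$219 billion shifts disposable income by −$219 billion; first-round consumption changes by −c × ΔT = −0.91 × (+$219 billion) = −$199.29 billion.
Expenditure multiplier = 1/(1 − c(1−t)) = 1/(1 − 0.91×0.7) = 1/0.363 ≈ 2.755.
The tax multiplier is −c × k ≈ −2.507, so ΔY = k × (−c·ΔT) = (−$199.29 billion) / 0.363 ≈ −$549 billion.

−$549 billion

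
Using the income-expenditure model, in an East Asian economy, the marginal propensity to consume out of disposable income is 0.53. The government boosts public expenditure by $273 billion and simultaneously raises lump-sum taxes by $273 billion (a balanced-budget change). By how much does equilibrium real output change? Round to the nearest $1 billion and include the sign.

+$273 billion

Expenditure multiplier = 1/(1 − MPC) = 1/(1 − 0.53) = 1/0.47 ≈ 2.128.
ΔG contributes k·ΔG = (+$273 billion) / 0.47 ≈ +$580.9 billion.
ΔT of +$273 billion changes first-round spending by −c·ΔT = −$144.69 billion, contributing k·(−c·ΔT) = (−$144.69 billion) / 0.47 ≈ −$307.9 billion.
With ΔG = ΔT and no other leakages, the balanced-budget multiplier is 1, so ΔY = ΔG = +$273 billion.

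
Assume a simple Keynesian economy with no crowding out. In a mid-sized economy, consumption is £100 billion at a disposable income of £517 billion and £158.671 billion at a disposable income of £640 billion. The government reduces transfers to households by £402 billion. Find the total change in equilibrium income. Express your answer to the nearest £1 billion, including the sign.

MPC = ΔC/ΔYd = (158.671 − 100)/(640 − 517) = 58.671/123 = 0.477.
The transfer change shifts disposable income by −£402 billion, so first-round consumption changes by c·ΔTR = 0.477 × (−£402 billion) = −£191.754 billion.
Expenditure multiplier = 1/(1 − MPC) = 1/(1 − 0.477) = 1/0.523 ≈ 1.912.
The transfer multiplier is c × k ≈ 0.912, so ΔY = k × (c·ΔTR) = (−£191.754 billion) / 0.523 ≈ −£367 billion.

−£367 billion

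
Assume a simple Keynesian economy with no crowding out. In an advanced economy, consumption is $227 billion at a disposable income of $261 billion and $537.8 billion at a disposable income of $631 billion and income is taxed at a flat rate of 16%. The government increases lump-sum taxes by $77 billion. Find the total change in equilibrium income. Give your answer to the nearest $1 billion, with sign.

−$220 billion

MPC = ΔC/ΔYd = (537.8 − 227)/(631 − 261) = 310.8/370 = 0.84.
A lump-sum tax change of +$77 billion shifts disposable income by −$77 billion; first-round consumption changes by −c × ΔT = −0.84 × (+$77 billion) = −$64.68 billion.
Expenditure multiplier = 1/(1 − c(1−t)) = 1/(1 − 0.84×0.84) = 1/0.2944 ≈ 3.397.
The tax multiplier is −c × k ≈ −2.853, so ΔY = k × (−c·ΔT) = (−$64.68 billion) / 0.2944 ≈ −$220 billion.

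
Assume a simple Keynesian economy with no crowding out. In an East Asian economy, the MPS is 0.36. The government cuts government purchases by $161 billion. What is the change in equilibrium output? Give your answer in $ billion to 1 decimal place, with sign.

MPC = 1 − MPS = 1 − 0.36 = 0.64.
Spending multiplier = 1/(1 − MPC) = 1/(1 − 0.64) = 1/0.36 ≈ 2.778.
ΔY = k × ΔG = (−$161 billion) / 0.36 ≈ −$447.2 billion.

−$447.2 billion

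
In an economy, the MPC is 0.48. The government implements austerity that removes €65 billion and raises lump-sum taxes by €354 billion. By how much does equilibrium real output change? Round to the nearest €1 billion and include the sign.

−€452 billion

Expenditure multiplier = 1/(1 − MPC) = 1/(1 − 0.48) = 1/0.52 ≈ 1.923.
ΔG contributes k·ΔG = (−€65 billion) / 0.52 = −€125 billion.
ΔT of +€354 billion changes first-round spending by −c·ΔT = −€169.92 billion, contributing k·(−c·ΔT) = (−€169.92 billion) / 0.52 ≈ −€326.8 billion.
Net ΔY = k(ΔG − c·ΔT) = (−€234.92 billion) / 0.52 ≈ −€452 billion.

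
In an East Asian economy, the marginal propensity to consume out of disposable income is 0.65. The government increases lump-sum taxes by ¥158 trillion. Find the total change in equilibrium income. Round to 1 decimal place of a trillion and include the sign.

−¥293.4 trillion

A lump-sum tax change of +¥158 trillion shifts disposable income by −¥158 trillion; first-round consumption changes by −c × ΔT = −0.65 × (+¥158 trillion) = −¥102.7 trillion.
Expenditure multiplier = 1/(1 − MPC) = 1/(1 − 0.65) = 1/0.35 ≈ 2.857.
The tax multiplier is −c × k ≈ −1.857, so ΔY = k × (−c·ΔT) = (−¥102.7 trillion) / 0.35 ≈ −¥293.4 trillion.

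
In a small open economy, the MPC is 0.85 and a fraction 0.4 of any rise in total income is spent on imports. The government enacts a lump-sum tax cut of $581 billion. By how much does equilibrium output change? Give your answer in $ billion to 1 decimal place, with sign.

+$897.9 billion

A lump-sum tax change of −$581 billion shifts disposable income by +$581 billion; first-round consumption changes by −c × ΔT = −0.85 × (−$581 billion) = +$493.85 billion.
Expenditure multiplier = 1/(1 − c + m) = 1/(1 − 0.85 + 0.4) = 1/0.55 ≈ 1.818.
The tax multiplier is −c × k ≈ −1.545, so ΔY = k × (−c·ΔT) = (+$493.85 billion) / 0.55 ≈ +$897.9 billion.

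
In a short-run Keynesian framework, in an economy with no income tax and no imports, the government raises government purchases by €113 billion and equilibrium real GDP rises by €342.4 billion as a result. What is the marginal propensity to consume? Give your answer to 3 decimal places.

0.670

Implied spending multiplier k = ΔY/ΔG = 342.4/113 ≈ 3.0301.
Since k = 1/(1 − MPC), MPC = 1 − 1/k = 1 − ΔG/ΔY = 1 − 113/342.4 ≈ 0.670.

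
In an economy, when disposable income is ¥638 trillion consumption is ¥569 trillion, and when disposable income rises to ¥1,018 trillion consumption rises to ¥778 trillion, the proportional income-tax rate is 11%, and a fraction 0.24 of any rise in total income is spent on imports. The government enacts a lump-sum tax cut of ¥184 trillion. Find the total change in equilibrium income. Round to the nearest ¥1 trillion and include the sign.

MPC = ΔC/ΔYd = (778 − 569)/(1,018 − 638) = 209/380 = 0.55.
A lump-sum tax change of −¥184 trillion shifts disposable income by +¥184 trillion; first-round consumption changes by −c × ΔT = −0.55 × (−¥184 trillion) = +¥101.2 trillion.
Expenditure multiplier = 1/(1 − c(1−t) + m) = 1/(1 − 0.55×0.89 + 0.24) = 1/0.7505 ≈ 1.332.
The tax multiplier is −c × k ≈ −0.733, so ΔY = k × (−c·ΔT) = (+¥101.2 trillion) / 0.7505 ≈ +¥135 trillion.

+¥135 trillion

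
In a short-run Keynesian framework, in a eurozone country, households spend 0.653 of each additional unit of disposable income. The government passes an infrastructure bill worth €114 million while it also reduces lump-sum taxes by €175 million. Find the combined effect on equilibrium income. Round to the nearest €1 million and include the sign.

Expenditure multiplier = 1/(1 − MPC) = 1/(1 − 0.653) = 1/0.347 ≈ 2.882.
ΔG contributes k·ΔG = (+€114 million) / 0.347 ≈ +€328.5 million.
ΔT of −€175 million changes first-round spending by −c·ΔT = +€114.275 million, contributing k·(−c·ΔT) = (+€114.275 million) / 0.347 ≈ +€329.3 million.
Net ΔY = k(ΔG − c·ΔT) = (+€228.275 million) / 0.347 ≈ +€658 million.

+€658 million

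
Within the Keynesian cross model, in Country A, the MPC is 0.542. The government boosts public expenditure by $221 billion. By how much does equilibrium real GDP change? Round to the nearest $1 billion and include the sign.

Spending multiplier = 1/(1 − MPC) = 1/(1 − 0.542) = 1/0.458 ≈ 2.183.
ΔY = k × ΔG = (+$221 billion) / 0.458 ≈ +$483 billion.

+$483 billion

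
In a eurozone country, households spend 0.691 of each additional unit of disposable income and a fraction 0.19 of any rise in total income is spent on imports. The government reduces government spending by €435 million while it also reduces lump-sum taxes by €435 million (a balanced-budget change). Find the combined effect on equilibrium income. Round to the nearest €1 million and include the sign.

−€269 million

Expenditure multiplier = 1/(1 − c + m) = 1/(1 − 0.691 + 0.19) = 1/0.499 ≈ 2.004.
ΔG contributes k·ΔG = (−€435 million) / 0.499 ≈ −€871.7 million.
ΔT of −€435 million changes first-round spending by −c·ΔT = +€300.585 million, contributing k·(−c·ΔT) = (+€300.585 million) / 0.499 ≈ +€602.4 million.
Net ΔY = k(ΔG − c·ΔT) = (−€134.415 million) / 0.499 ≈ −€269 million.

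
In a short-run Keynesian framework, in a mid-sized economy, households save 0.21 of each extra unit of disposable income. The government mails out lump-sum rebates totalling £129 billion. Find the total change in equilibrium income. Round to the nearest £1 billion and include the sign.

+£485 billion

MPC = 1 − MPS = 1 − 0.21 = 0.79.
A lump-sum tax change of −£129 billion shifts disposable income by +£129 billion; first-round consumption changes by −c × ΔT = −0.79 × (−£129 billion) = +£101.91 billion.
Expenditure multiplier = 1/(1 − MPC) = 1/(1 − 0.79) = 1/0.21 ≈ 4.762.
The tax multiplier is −c × k ≈ −3.762, so ΔY = k × (−c·ΔT) = (+£101.91 billion) / 0.21 ≈ +£485 billion.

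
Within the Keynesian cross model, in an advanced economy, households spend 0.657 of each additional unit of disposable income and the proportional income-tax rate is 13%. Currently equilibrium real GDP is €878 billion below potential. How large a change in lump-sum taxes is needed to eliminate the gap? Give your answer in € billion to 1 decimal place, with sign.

Spending multiplier = 1/(1 − c(1−t)) = 1/(1 − 0.657×0.87) = 1/0.42841 ≈ 2.334.
Tax multiplier = −c·k = −0.657/0.42841 ≈ −1.534. Need ΔY = +€878 billion, so ΔT = ΔY/(−c·k) = −(+€878 billion) × 0.42841 / 0.657 ≈ −€572.5 billion.
The government should cut lump-sum taxes by €572.5 billion.

−€572.5 billion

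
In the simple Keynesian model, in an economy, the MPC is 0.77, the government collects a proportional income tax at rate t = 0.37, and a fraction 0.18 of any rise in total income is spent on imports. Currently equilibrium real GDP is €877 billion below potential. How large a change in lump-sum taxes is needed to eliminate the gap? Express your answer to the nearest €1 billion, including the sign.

−€791 billion

Spending multiplier = 1/(1 − c(1−t) + m) = 1/(1 − 0.77×0.63 + 0.18) = 1/0.6949 ≈ 1.439.
Tax multiplier = −c·k = −0.77/0.6949 ≈ −1.108. Need ΔY = +€877 billion, so ΔT = ΔY/(−c·k) = −(+€877 billion) × 0.6949 / 0.77 ≈ −€791 billion.
The government should cut lump-sum taxes by €791 billion.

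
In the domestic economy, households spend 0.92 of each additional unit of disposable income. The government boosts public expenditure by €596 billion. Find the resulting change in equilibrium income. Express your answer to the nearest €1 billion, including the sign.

+€7,450 billion

Spending multiplier = 1/(1 − MPC) = 1/(1 − 0.92) = 1/0.08 = 12.5.
ΔY = k × ΔG = (+€596 billion) / 0.08 = +€7,450 billion.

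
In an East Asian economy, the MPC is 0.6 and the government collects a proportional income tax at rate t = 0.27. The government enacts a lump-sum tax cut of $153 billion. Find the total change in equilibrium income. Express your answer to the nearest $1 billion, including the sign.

A lump-sum tax change of −$153 billion shifts disposable income by +$153 billion; first-round consumption changes by −c × ΔT = −0.6 × (−$153 billion) = +$91.8 billion.
Expenditure multiplier = 1/(1 − c(1−t)) = 1/(1 − 0.6×0.73) = 1/0.562 ≈ 1.779.
The tax multiplier is −c × k ≈ −1.068, so ΔY = k × (−c·ΔT) = (+$91.8 billion) / 0.562 ≈ +$163 billion.

+$163 billion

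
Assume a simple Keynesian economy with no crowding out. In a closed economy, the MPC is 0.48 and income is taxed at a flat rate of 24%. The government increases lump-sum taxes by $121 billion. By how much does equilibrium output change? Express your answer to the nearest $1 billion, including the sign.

A lump-sum tax change of +$121 billion shifts disposable income by −$121 billion; first-round consumption changes by −c × ΔT = −0.48 × (+$121 billion) = −$58.08 billion.
Expenditure multiplier = 1/(1 − c(1−t)) = 1/(1 − 0.48×0.76) = 1/0.6352 ≈ 1.574.
The tax multiplier is −c × k ≈ −0.756, so ΔY = k × (−c·ΔT) = (−$58.08 billion) / 0.6352 ≈ −$91 billion.

−$91 billion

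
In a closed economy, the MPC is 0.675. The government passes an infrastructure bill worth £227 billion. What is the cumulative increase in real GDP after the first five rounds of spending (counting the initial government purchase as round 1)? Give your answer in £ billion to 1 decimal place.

£600.6 billion

Round 1 adds ΔG = £227 billion; each later round is MPC = 0.675 times the previous.
After 5 rounds: 227 + 153.225 + 103.426875 + 69.813140625 + 47.123869921875 = ΔG·(1 − c^5)/(1 − c) = 227 × (1 − 0.140126044921875)/0.325 ≈ £600.6 billion.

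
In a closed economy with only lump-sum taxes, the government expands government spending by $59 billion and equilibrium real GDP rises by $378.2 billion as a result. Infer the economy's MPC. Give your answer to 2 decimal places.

Implied spending multiplier k = ΔY/ΔG = 378.2/59 ≈ 6.4102.
Since k = 1/(1 − MPC), MPC = 1 − 1/k = 1 − ΔG/ΔY = 1 − 59/378.2 ≈ 0.84.

0.84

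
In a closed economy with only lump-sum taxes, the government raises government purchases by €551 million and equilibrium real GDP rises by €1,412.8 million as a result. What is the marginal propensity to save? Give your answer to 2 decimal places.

0.39

Implied spending multiplier k = ΔY/ΔG = 1,412.8/551 ≈ 2.5641.
Since k = 1/(1 − MPC), MPC = 1 − 1/k = 1 − ΔG/ΔY = 1 − 551/1,412.8 ≈ 0.61.
MPS = 1 − MPC = 0.39.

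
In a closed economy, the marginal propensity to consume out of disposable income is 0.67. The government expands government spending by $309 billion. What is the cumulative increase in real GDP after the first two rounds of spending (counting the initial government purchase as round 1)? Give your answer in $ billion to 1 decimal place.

Round 1 adds ΔG = $309 billion; each later round is MPC = 0.67 times the previous.
After 2 rounds: 309 + 207.03 = ΔG·(1 − c^2)/(1 − c) = 309 × (1 − 0.4489)/0.33 ≈ $516 billion.

$516.0 billion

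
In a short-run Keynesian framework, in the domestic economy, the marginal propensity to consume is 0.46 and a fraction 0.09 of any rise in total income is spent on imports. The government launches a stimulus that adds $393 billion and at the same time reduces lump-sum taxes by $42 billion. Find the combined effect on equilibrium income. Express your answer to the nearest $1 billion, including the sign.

Expenditure multiplier = 1/(1 − c + m) = 1/(1 − 0.46 + 0.09) = 1/0.63 ≈ 1.587.
ΔG contributes k·ΔG = (+$393 billion) / 0.63 ≈ +$623.8 billion.
ΔT of −$42 billion changes first-round spending by −c·ΔT = +$19.32 billion, contributing k·(−c·ΔT) = (+$19.32 billion) / 0.63 ≈ +$30.7 billion.
Net ΔY = k(ΔG − c·ΔT) = (+$412.32 billion) / 0.63 ≈ +$654 billion.

+$654 billion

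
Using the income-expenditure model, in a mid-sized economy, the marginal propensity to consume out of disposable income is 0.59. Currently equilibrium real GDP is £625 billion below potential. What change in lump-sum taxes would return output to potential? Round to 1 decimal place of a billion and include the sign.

−£434.3 billion

Spending multiplier = 1/(1 − MPC) = 1/(1 − 0.59) = 1/0.41 ≈ 2.439.
Tax multiplier = −c·k = −0.59/0.41 ≈ −1.439. Need ΔY = +£625 billion, so ΔT = ΔY/(−c·k) = −(+£625 billion) × 0.41 / 0.59 ≈ −£434.3 billion.
The government should cut lump-sum taxes by £434.3 billion.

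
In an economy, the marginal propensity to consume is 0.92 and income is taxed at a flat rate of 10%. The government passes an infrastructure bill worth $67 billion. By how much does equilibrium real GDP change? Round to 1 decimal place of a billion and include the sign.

+$389.5 billion

Government-spending multiplier = 1/(1 − c(1−t)) = 1/(1 − 0.92×0.9) = 1/0.172 ≈ 5.814.
ΔY = k × ΔG = (+$67 billion) / 0.172 ≈ +$389.5 billion.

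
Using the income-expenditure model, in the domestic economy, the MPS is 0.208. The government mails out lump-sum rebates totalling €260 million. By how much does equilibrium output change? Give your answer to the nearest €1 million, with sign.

MPC = 1 − MPS = 1 − 0.208 = 0.792.
A lump-sum tax change of −€260 million shifts disposable income by +€260 million; first-round consumption changes by −c × ΔT = −0.792 × (−€260 million) = +€205.92 million.
Expenditure multiplier = 1/(1 − MPC) = 1/(1 − 0.792) = 1/0.208 ≈ 4.808.
The tax multiplier is −c × k ≈ −3.808, so ΔY = k × (−c·ΔT) = (+€205.92 million) / 0.208 = +€990 million.

+€990 million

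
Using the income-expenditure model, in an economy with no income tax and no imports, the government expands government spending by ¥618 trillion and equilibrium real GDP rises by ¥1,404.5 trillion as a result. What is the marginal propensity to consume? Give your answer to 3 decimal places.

0.560

Implied spending multiplier k = ΔY/ΔG = 1,404.5/618 ≈ 2.2727.
Since k = 1/(1 − MPC), MPC = 1 − 1/k = 1 − ΔG/ΔY = 1 − 618/1,404.5 ≈ 0.560.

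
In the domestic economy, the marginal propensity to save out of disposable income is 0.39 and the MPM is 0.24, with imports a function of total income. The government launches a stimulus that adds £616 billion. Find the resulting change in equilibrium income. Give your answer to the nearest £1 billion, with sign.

+£978 billion

MPC = 1 − MPS = 1 − 0.39 = 0.61.
Expenditure multiplier = 1/(1 − c + m) = 1/(1 − 0.61 + 0.24) = 1/0.63 ≈ 1.587.
ΔY = k × ΔG = (+£616 billion) / 0.63 ≈ +£978 billion.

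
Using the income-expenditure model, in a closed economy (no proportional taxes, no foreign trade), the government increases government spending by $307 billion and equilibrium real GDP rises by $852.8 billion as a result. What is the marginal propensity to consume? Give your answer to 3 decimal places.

0.640

Implied spending multiplier k = ΔY/ΔG = 852.8/307 ≈ 2.7779.
Since k = 1/(1 − MPC), MPC = 1 − 1/k = 1 − ΔG/ΔY = 1 − 307/852.8 ≈ 0.640.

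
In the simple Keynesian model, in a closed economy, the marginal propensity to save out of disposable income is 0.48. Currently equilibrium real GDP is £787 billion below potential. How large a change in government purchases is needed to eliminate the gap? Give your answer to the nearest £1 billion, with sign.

+£378 billion

MPC = 1 − MPS = 1 − 0.48 = 0.52.
Spending multiplier = 1/(1 − MPC) = 1/(1 − 0.52) = 1/0.48 ≈ 2.083.
Need ΔY = +£787 billion, so ΔG = ΔY/k = (+£787 billion) × 0.48 ≈ +£378 billion.
The government should increase government purchases by £378 billion.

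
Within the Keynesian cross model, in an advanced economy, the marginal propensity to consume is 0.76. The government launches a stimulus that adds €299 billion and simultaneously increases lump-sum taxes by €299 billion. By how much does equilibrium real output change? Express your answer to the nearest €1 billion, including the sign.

Expenditure multiplier = 1/(1 − MPC) = 1/(1 − 0.76) = 1/0.24 ≈ 4.167.
ΔG contributes k·ΔG = (+€299 billion) / 0.24 ≈ +€1,245.8 billion.
ΔT of +€299 billion changes first-round spending by −c·ΔT = −€227.24 billion, contributing k·(−c·ΔT) = (−€227.24 billion) / 0.24 ≈ −€946.8 billion.
With ΔG = ΔT and no other leakages, the balanced-budget multiplier is 1, so ΔY = ΔG = +€299 billion.

+€299 billion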